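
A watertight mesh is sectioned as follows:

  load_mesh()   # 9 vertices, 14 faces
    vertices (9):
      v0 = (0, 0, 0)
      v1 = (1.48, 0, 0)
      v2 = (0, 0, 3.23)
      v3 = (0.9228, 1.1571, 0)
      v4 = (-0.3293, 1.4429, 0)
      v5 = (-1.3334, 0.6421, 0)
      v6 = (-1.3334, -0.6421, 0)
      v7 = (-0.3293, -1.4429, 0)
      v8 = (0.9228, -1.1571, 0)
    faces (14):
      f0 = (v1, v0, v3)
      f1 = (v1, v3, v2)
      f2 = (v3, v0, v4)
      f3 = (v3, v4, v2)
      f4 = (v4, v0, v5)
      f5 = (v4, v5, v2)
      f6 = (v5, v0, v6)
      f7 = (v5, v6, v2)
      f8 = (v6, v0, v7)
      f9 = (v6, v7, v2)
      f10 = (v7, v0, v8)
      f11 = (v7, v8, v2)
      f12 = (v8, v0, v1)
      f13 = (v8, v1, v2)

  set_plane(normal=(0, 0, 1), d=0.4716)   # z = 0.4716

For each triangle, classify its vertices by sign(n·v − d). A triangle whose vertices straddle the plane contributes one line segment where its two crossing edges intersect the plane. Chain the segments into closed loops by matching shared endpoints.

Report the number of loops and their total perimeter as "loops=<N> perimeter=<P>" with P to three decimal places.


loops=1 perimeter=7.677

Straddling triangles (7 of 14):
  (v1,v3,v2) [--+] → (0.788065, 0.988156, 0.4716)–(1.26391, 0, 0.4716)  len=1.0968
  (v3,v4,v2) [--+] → (-0.28122, 1.23223, 0.4716)–(0.788065, 0.988156, 0.4716)  len=1.0968
  (v4,v5,v2) [--+] → (-1.13872, 0.548349, 0.4716)–(-0.28122, 1.23223, 0.4716)  len=1.0968
  (v5,v6,v2) [--+] → (-1.13872, -0.548349, 0.4716)–(-1.13872, 0.548349, 0.4716)  len=1.0967
  (v6,v7,v2) [--+] → (-0.28122, -1.23223, 0.4716)–(-1.13872, -0.548349, 0.4716)  len=1.0968
  (v7,v8,v2) [--+] → (0.788065, -0.988156, 0.4716)–(-0.28122, -1.23223, 0.4716)  len=1.0968
  (v8,v1,v2) [--+] → (1.26391, 0, 0.4716)–(0.788065, -0.988156, 0.4716)  len=1.0968

Chained into 1 loop(s):
  loop 1: 7 segments, perimeter = 7.6774
Total perimeter = 7.677


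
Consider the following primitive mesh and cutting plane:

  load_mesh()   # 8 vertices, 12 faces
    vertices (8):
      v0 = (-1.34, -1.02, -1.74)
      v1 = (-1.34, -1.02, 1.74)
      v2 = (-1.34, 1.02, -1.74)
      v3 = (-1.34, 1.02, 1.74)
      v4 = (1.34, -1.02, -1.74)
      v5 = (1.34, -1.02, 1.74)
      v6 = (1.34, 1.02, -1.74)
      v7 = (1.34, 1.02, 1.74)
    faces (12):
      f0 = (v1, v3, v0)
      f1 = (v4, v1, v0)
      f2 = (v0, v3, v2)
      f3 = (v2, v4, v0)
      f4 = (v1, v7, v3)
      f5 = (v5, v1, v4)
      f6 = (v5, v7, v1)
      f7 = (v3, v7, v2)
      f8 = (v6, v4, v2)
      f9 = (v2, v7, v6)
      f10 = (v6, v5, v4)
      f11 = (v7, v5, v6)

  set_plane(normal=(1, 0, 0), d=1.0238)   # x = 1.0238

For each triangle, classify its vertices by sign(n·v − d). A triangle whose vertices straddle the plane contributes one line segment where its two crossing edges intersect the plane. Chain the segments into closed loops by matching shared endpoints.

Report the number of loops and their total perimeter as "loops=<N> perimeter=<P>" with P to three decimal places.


loops=1 perimeter=11.040

Straddling triangles (8 of 12):
  (v4,v1,v0) [+--] → (1.0238, -1.02, -1.32941)–(1.0238, -1.02, -1.74)  len=0.4106
  (v2,v4,v0) [-+-] → (1.0238, -0.77931, -1.74)–(1.0238, -1.02, -1.74)  len=0.2407
  (v1,v7,v3) [-+-] → (1.0238, 0.77931, 1.74)–(1.0238, 1.02, 1.74)  len=0.2407
  (v5,v1,v4) [+-+] → (1.0238, -1.02, 1.74)–(1.0238, -1.02, -1.32941)  len=3.0694
  (v5,v7,v1) [++-] → (1.0238, 0.77931, 1.74)–(1.0238, -1.02, 1.74)  len=1.7993
  (v3,v7,v2) [-+-] → (1.0238, 1.02, 1.74)–(1.0238, 1.02, 1.32941)  len=0.4106
  (v6,v4,v2) [++-] → (1.0238, -0.77931, -1.74)–(1.0238, 1.02, -1.74)  len=1.7993
  (v2,v7,v6) [-++] → (1.0238, 1.02, 1.32941)–(1.0238, 1.02, -1.74)  len=3.0694

Chained into 1 loop(s):
  loop 1: 8 segments, perimeter = 11.0400
Total perimeter = 11.040


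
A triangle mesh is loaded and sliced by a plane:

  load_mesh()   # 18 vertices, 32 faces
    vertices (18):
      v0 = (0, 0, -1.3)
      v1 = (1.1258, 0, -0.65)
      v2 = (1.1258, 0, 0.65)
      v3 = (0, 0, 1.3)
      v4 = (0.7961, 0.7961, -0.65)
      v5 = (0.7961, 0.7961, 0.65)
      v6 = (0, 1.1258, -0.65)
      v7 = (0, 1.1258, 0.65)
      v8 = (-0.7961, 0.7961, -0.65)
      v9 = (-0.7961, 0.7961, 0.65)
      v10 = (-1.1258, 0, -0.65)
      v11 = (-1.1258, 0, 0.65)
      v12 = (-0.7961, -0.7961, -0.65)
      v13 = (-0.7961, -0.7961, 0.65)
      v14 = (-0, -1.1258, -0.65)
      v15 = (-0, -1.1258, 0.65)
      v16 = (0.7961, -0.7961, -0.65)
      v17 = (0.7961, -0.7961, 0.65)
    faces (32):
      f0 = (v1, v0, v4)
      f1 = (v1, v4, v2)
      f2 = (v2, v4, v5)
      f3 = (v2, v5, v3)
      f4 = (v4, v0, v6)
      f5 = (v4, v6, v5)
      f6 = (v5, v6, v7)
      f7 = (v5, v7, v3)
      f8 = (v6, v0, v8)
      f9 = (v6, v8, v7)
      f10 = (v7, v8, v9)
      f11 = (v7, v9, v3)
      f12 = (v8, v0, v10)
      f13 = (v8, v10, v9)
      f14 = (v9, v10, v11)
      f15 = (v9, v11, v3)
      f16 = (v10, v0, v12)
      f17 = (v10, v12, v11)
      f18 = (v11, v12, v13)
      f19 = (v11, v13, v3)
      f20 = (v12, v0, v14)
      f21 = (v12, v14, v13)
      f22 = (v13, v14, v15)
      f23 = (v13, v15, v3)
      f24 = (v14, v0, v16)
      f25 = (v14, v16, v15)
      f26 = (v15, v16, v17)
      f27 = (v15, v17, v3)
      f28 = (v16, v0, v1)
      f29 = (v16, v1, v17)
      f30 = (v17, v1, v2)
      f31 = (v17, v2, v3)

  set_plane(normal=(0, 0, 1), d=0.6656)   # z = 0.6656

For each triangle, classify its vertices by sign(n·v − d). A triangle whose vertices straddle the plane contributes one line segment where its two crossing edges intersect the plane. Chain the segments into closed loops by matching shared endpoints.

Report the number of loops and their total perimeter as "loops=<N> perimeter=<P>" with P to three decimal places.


Straddling triangles (8 of 32):
  (v2,v5,v3) [--+] → (0.776994, 0.776994, 0.6656)–(1.09878, 0, 0.6656)  len=0.8410
  (v5,v7,v3) [--+] → (0, 1.09878, 0.6656)–(0.776994, 0.776994, 0.6656)  len=0.8410
  (v7,v9,v3) [--+] → (-0.776994, 0.776994, 0.6656)–(0, 1.09878, 0.6656)  len=0.8410
  (v9,v11,v3) [--+] → (-1.09878, 0, 0.6656)–(-0.776994, 0.776994, 0.6656)  len=0.8410
  (v11,v13,v3) [--+] → (-0.776994, -0.776994, 0.6656)–(-1.09878, 0, 0.6656)  len=0.8410
  (v13,v15,v3) [--+] → (0, -1.09878, 0.6656)–(-0.776994, -0.776994, 0.6656)  len=0.8410
  (v15,v17,v3) [--+] → (0.776994, -0.776994, 0.6656)–(0, -1.09878, 0.6656)  len=0.8410
  (v17,v2,v3) [--+] → (1.09878, 0, 0.6656)–(0.776994, -0.776994, 0.6656)  len=0.8410

Chained into 1 loop(s):
  loop 1: 8 segments, perimeter = 6.7279
Total perimeter = 6.728

loops=1 perimeter=6.728


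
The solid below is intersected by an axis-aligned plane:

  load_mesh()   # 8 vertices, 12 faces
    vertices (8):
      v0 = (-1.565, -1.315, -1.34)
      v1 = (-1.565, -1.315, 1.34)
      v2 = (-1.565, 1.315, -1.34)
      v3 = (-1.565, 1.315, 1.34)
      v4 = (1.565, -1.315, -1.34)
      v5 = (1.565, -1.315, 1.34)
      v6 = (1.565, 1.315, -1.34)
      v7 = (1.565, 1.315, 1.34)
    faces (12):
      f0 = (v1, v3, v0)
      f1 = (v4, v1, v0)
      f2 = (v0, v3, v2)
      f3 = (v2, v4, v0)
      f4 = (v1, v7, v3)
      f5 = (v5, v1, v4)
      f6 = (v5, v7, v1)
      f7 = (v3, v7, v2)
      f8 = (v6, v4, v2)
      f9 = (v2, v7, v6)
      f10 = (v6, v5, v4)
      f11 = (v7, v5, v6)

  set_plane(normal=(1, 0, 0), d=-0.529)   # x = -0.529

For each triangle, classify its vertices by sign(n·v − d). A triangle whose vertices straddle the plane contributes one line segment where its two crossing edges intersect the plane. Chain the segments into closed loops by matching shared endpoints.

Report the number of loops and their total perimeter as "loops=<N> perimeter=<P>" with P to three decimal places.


loops=1 perimeter=10.620

Straddling triangles (8 of 12):
  (v4,v1,v0) [+--] → (-0.529, -1.315, 0.452946)–(-0.529, -1.315, -1.34)  len=1.7929
  (v2,v4,v0) [-+-] → (-0.529, 0.444495, -1.34)–(-0.529, -1.315, -1.34)  len=1.7595
  (v1,v7,v3) [-+-] → (-0.529, -0.444495, 1.34)–(-0.529, 1.315, 1.34)  len=1.7595
  (v5,v1,v4) [+-+] → (-0.529, -1.315, 1.34)–(-0.529, -1.315, 0.452946)  len=0.8871
  (v5,v7,v1) [++-] → (-0.529, -0.444495, 1.34)–(-0.529, -1.315, 1.34)  len=0.8705
  (v3,v7,v2) [-+-] → (-0.529, 1.315, 1.34)–(-0.529, 1.315, -0.452946)  len=1.7929
  (v6,v4,v2) [++-] → (-0.529, 0.444495, -1.34)–(-0.529, 1.315, -1.34)  len=0.8705
  (v2,v7,v6) [-++] → (-0.529, 1.315, -0.452946)–(-0.529, 1.315, -1.34)  len=0.8871

Chained into 1 loop(s):
  loop 1: 8 segments, perimeter = 10.6200
Total perimeter = 10.620


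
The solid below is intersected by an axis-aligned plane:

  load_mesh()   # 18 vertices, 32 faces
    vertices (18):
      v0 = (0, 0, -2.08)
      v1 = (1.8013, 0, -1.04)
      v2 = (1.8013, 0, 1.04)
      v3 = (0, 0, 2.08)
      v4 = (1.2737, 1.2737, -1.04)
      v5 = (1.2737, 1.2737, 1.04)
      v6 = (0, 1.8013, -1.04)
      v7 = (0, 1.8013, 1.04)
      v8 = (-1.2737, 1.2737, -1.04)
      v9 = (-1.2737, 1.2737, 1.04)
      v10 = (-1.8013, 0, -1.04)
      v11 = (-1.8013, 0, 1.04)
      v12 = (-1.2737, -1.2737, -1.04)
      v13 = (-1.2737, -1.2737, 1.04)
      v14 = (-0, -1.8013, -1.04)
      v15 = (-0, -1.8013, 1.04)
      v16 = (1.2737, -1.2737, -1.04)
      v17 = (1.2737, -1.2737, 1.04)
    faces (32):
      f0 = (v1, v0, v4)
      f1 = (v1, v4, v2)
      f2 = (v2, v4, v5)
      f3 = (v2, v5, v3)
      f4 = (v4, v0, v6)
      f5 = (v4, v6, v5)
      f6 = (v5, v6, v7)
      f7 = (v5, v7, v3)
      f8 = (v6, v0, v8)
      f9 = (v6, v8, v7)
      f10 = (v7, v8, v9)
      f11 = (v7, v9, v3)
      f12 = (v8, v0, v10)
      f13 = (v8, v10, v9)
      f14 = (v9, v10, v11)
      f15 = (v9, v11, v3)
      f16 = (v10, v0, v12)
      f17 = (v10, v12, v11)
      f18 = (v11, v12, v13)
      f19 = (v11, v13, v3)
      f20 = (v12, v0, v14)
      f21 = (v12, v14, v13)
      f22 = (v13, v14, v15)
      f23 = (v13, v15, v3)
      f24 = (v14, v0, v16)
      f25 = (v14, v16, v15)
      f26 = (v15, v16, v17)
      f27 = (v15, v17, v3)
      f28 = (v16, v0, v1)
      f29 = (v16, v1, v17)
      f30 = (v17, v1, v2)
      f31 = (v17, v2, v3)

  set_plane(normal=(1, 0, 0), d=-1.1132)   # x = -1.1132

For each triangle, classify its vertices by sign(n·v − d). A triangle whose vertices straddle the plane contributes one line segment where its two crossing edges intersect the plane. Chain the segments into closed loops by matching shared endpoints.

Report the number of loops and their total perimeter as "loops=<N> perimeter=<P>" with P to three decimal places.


Straddling triangles (12 of 32):
  (v6,v0,v8) [++-] → (-1.1132, 1.1132, -1.17105)–(-1.1132, 1.34018, -1.04)  len=0.2621
  (v6,v8,v7) [+-+] → (-1.1132, 1.34018, -1.04)–(-1.1132, 1.34018, -0.777897)  len=0.2621
  (v7,v8,v9) [+--] → (-1.1132, 1.34018, -0.777897)–(-1.1132, 1.34018, 1.04)  len=1.8179
  (v7,v9,v3) [+-+] → (-1.1132, 1.34018, 1.04)–(-1.1132, 1.1132, 1.17105)  len=0.2621
  (v8,v0,v10) [-+-] → (-1.1132, 1.1132, -1.17105)–(-1.1132, 0, -1.43728)  len=1.1446
  (v9,v11,v3) [--+] → (-1.1132, 0, 1.43728)–(-1.1132, 1.1132, 1.17105)  len=1.1446
  (v10,v0,v12) [-+-] → (-1.1132, 0, -1.43728)–(-1.1132, -1.1132, -1.17105)  len=1.1446
  (v11,v13,v3) [--+] → (-1.1132, -1.1132, 1.17105)–(-1.1132, 0, 1.43728)  len=1.1446
  (v12,v0,v14) [-++] → (-1.1132, -1.1132, -1.17105)–(-1.1132, -1.34018, -1.04)  len=0.2621
  (v12,v14,v13) [-+-] → (-1.1132, -1.34018, -1.04)–(-1.1132, -1.34018, 0.777897)  len=1.8179
  (v13,v14,v15) [-++] → (-1.1132, -1.34018, 0.777897)–(-1.1132, -1.34018, 1.04)  len=0.2621
  (v13,v15,v3) [-++] → (-1.1132, -1.34018, 1.04)–(-1.1132, -1.1132, 1.17105)  len=0.2621

Chained into 1 loop(s):
  loop 1: 12 segments, perimeter = 9.7868
Total perimeter = 9.787

loops=1 perimeter=9.787


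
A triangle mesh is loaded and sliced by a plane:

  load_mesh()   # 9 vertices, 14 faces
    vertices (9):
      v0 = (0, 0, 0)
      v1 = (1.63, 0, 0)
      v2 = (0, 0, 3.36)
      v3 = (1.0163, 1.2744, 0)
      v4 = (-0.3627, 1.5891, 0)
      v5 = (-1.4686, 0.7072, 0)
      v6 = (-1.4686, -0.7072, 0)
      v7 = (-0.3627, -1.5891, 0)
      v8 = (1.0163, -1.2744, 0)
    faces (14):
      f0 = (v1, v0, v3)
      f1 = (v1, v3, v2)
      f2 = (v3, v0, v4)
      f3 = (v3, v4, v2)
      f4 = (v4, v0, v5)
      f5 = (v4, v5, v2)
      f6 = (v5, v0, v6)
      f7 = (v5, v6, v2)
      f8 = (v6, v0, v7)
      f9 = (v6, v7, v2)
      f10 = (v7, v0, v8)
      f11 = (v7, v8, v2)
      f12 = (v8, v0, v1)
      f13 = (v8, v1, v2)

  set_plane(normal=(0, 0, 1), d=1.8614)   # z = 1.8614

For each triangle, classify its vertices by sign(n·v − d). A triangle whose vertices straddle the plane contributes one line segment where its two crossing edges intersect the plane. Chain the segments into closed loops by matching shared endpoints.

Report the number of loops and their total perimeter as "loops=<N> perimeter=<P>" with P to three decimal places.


Straddling triangles (7 of 14):
  (v1,v3,v2) [--+] → (0.453282, 0.568398, 1.8614)–(0.726999, 0, 1.8614)  len=0.6309
  (v3,v4,v2) [--+] → (-0.161769, 0.708758, 1.8614)–(0.453282, 0.568398, 1.8614)  len=0.6309
  (v4,v5,v2) [--+] → (-0.655013, 0.31542, 1.8614)–(-0.161769, 0.708758, 1.8614)  len=0.6309
  (v5,v6,v2) [--+] → (-0.655013, -0.31542, 1.8614)–(-0.655013, 0.31542, 1.8614)  len=0.6308
  (v6,v7,v2) [--+] → (-0.161769, -0.708758, 1.8614)–(-0.655013, -0.31542, 1.8614)  len=0.6309
  (v7,v8,v2) [--+] → (0.453282, -0.568398, 1.8614)–(-0.161769, -0.708758, 1.8614)  len=0.6309
  (v8,v1,v2) [--+] → (0.726999, 0, 1.8614)–(0.453282, -0.568398, 1.8614)  len=0.6309

Chained into 1 loop(s):
  loop 1: 7 segments, perimeter = 4.4161
Total perimeter = 4.416

loops=1 perimeter=4.416


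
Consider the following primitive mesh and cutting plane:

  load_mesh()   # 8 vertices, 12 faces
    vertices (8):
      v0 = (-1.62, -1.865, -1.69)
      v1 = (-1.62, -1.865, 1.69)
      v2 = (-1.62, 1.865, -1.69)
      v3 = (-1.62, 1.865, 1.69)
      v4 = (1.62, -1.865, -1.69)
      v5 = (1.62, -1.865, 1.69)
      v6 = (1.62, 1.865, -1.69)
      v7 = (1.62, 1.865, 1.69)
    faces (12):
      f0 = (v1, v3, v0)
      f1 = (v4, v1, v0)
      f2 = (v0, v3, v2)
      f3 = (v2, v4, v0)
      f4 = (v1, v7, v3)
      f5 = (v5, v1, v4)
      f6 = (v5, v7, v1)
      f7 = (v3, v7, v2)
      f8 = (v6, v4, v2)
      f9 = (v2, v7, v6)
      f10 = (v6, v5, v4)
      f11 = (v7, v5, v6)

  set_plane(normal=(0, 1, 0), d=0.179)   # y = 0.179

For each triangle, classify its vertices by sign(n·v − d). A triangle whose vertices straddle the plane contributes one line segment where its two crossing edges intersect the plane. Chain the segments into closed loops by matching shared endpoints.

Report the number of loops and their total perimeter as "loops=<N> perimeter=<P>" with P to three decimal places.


loops=1 perimeter=13.240

Straddling triangles (8 of 12):
  (v1,v3,v0) [-+-] → (-1.62, 0.179, 1.69)–(-1.62, 0.179, 0.162204)  len=1.5278
  (v0,v3,v2) [-++] → (-1.62, 0.179, 0.162204)–(-1.62, 0.179, -1.69)  len=1.8522
  (v2,v4,v0) [+--] → (-0.155485, 0.179, -1.69)–(-1.62, 0.179, -1.69)  len=1.4645
  (v1,v7,v3) [-++] → (0.155485, 0.179, 1.69)–(-1.62, 0.179, 1.69)  len=1.7755
  (v5,v7,v1) [-+-] → (1.62, 0.179, 1.69)–(0.155485, 0.179, 1.69)  len=1.4645
  (v6,v4,v2) [+-+] → (1.62, 0.179, -1.69)–(-0.155485, 0.179, -1.69)  len=1.7755
  (v6,v5,v4) [+--] → (1.62, 0.179, -0.162204)–(1.62, 0.179, -1.69)  len=1.5278
  (v7,v5,v6) [+-+] → (1.62, 0.179, 1.69)–(1.62, 0.179, -0.162204)  len=1.8522

Chained into 1 loop(s):
  loop 1: 8 segments, perimeter = 13.2400
Total perimeter = 13.240


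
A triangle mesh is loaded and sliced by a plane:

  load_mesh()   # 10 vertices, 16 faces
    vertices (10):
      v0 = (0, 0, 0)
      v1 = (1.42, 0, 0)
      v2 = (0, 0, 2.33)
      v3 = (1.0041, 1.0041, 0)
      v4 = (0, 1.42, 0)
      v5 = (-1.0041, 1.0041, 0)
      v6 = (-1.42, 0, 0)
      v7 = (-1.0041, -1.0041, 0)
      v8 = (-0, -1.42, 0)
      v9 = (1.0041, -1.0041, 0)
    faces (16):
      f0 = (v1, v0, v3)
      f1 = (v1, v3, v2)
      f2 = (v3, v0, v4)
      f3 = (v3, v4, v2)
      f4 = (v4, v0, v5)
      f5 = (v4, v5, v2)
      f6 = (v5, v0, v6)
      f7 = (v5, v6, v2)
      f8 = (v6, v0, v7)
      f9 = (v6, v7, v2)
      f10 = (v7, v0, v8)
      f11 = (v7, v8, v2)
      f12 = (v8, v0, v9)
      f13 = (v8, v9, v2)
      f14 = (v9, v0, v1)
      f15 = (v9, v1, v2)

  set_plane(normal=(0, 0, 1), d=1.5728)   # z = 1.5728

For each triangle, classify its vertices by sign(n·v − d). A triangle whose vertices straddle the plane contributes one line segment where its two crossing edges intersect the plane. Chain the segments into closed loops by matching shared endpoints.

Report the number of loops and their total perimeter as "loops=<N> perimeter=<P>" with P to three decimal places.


loops=1 perimeter=2.826

Straddling triangles (8 of 16):
  (v1,v3,v2) [--+] → (0.326311, 0.326311, 1.5728)–(0.46147, 0, 1.5728)  len=0.3532
  (v3,v4,v2) [--+] → (0, 0.46147, 1.5728)–(0.326311, 0.326311, 1.5728)  len=0.3532
  (v4,v5,v2) [--+] → (-0.326311, 0.326311, 1.5728)–(0, 0.46147, 1.5728)  len=0.3532
  (v5,v6,v2) [--+] → (-0.46147, 0, 1.5728)–(-0.326311, 0.326311, 1.5728)  len=0.3532
  (v6,v7,v2) [--+] → (-0.326311, -0.326311, 1.5728)–(-0.46147, 0, 1.5728)  len=0.3532
  (v7,v8,v2) [--+] → (0, -0.46147, 1.5728)–(-0.326311, -0.326311, 1.5728)  len=0.3532
  (v8,v9,v2) [--+] → (0.326311, -0.326311, 1.5728)–(0, -0.46147, 1.5728)  len=0.3532
  (v9,v1,v2) [--+] → (0.46147, 0, 1.5728)–(0.326311, -0.326311, 1.5728)  len=0.3532

Chained into 1 loop(s):
  loop 1: 8 segments, perimeter = 2.8256
Total perimeter = 2.826


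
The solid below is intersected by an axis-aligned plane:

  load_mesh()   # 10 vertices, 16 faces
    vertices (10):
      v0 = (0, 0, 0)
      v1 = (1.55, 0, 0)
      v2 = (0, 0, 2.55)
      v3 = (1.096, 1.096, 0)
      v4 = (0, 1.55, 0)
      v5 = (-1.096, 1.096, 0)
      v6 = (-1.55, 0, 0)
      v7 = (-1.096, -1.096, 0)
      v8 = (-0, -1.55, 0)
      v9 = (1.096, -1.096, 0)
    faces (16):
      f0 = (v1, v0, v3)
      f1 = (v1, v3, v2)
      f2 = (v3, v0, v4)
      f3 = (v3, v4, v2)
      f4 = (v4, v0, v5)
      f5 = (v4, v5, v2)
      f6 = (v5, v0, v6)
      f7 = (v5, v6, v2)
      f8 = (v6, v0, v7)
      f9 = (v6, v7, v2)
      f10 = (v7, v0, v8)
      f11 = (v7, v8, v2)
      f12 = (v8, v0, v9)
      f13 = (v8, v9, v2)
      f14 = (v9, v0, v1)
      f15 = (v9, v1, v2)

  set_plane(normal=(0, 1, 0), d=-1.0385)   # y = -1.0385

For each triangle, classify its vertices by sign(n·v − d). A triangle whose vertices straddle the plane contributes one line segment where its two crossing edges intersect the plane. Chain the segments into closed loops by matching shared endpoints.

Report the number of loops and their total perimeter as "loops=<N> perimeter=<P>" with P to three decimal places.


Straddling triangles (8 of 16):
  (v6,v0,v7) [++-] → (-1.0385, -1.0385, 0)–(-1.11982, -1.0385, 0)  len=0.0813
  (v6,v7,v2) [+-+] → (-1.11982, -1.0385, 0)–(-1.0385, -1.0385, 0.133782)  len=0.1566
  (v7,v0,v8) [-+-] → (-1.0385, -1.0385, 0)–(0, -1.0385, 0)  len=1.0385
  (v7,v8,v2) [--+] → (0, -1.0385, 0.8415)–(-1.0385, -1.0385, 0.133782)  len=1.2567
  (v8,v0,v9) [-+-] → (0, -1.0385, 0)–(1.0385, -1.0385, 0)  len=1.0385
  (v8,v9,v2) [--+] → (1.0385, -1.0385, 0.133782)–(0, -1.0385, 0.8415)  len=1.2567
  (v9,v0,v1) [-++] → (1.0385, -1.0385, 0)–(1.11982, -1.0385, 0)  len=0.0813
  (v9,v1,v2) [-++] → (1.11982, -1.0385, 0)–(1.0385, -1.0385, 0.133782)  len=0.1566

Chained into 1 loop(s):
  loop 1: 8 segments, perimeter = 5.0662
Total perimeter = 5.066

loops=1 perimeter=5.066


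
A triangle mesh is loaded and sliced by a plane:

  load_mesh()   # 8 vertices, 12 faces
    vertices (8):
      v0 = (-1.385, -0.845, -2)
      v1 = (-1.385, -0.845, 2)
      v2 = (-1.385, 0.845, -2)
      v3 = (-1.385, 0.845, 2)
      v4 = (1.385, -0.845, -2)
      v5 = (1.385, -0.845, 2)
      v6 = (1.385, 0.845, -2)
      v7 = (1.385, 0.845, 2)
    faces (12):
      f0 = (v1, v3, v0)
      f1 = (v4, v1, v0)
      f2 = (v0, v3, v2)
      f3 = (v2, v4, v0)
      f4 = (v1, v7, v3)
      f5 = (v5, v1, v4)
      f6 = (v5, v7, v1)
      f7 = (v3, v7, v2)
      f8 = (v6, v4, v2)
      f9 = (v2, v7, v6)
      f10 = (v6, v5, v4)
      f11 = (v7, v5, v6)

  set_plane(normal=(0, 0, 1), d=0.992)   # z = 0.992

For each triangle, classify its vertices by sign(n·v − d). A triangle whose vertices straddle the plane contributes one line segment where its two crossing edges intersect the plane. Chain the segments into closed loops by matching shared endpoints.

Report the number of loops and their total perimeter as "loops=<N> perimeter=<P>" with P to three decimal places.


loops=1 perimeter=8.920

Straddling triangles (8 of 12):
  (v1,v3,v0) [++-] → (-1.385, 0.41912, 0.992)–(-1.385, -0.845, 0.992)  len=1.2641
  (v4,v1,v0) [-+-] → (-0.68696, -0.845, 0.992)–(-1.385, -0.845, 0.992)  len=0.6980
  (v0,v3,v2) [-+-] → (-1.385, 0.41912, 0.992)–(-1.385, 0.845, 0.992)  len=0.4259
  (v5,v1,v4) [++-] → (-0.68696, -0.845, 0.992)–(1.385, -0.845, 0.992)  len=2.0720
  (v3,v7,v2) [++-] → (0.68696, 0.845, 0.992)–(-1.385, 0.845, 0.992)  len=2.0720
  (v2,v7,v6) [-+-] → (0.68696, 0.845, 0.992)–(1.385, 0.845, 0.992)  len=0.6980
  (v6,v5,v4) [-+-] → (1.385, -0.41912, 0.992)–(1.385, -0.845, 0.992)  len=0.4259
  (v7,v5,v6) [++-] → (1.385, -0.41912, 0.992)–(1.385, 0.845, 0.992)  len=1.2641

Chained into 1 loop(s):
  loop 1: 8 segments, perimeter = 8.9200
Total perimeter = 8.920


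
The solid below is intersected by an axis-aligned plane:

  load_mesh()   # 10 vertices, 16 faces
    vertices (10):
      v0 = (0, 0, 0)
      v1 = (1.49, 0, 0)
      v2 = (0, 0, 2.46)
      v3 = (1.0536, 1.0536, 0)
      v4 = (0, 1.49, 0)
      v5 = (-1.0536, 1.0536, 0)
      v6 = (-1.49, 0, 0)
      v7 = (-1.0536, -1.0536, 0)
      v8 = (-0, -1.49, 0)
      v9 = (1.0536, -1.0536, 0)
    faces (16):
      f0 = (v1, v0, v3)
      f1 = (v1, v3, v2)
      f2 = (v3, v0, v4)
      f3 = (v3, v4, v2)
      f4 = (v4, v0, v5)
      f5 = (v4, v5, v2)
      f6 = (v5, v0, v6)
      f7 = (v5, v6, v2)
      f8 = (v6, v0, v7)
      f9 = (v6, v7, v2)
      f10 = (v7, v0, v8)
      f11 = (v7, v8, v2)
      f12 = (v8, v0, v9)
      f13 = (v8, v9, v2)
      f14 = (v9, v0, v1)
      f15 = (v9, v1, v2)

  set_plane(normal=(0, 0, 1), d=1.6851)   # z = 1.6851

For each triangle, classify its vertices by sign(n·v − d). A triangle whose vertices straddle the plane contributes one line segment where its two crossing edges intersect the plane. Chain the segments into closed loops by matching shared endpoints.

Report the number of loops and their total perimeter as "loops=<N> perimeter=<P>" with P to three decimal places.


loops=1 perimeter=2.874

Straddling triangles (8 of 16):
  (v1,v3,v2) [--+] → (0.331884, 0.331884, 1.6851)–(0.46935, 0, 1.6851)  len=0.3592
  (v3,v4,v2) [--+] → (0, 0.46935, 1.6851)–(0.331884, 0.331884, 1.6851)  len=0.3592
  (v4,v5,v2) [--+] → (-0.331884, 0.331884, 1.6851)–(0, 0.46935, 1.6851)  len=0.3592
  (v5,v6,v2) [--+] → (-0.46935, 0, 1.6851)–(-0.331884, 0.331884, 1.6851)  len=0.3592
  (v6,v7,v2) [--+] → (-0.331884, -0.331884, 1.6851)–(-0.46935, 0, 1.6851)  len=0.3592
  (v7,v8,v2) [--+] → (0, -0.46935, 1.6851)–(-0.331884, -0.331884, 1.6851)  len=0.3592
  (v8,v9,v2) [--+] → (0.331884, -0.331884, 1.6851)–(0, -0.46935, 1.6851)  len=0.3592
  (v9,v1,v2) [--+] → (0.46935, 0, 1.6851)–(0.331884, -0.331884, 1.6851)  len=0.3592

Chained into 1 loop(s):
  loop 1: 8 segments, perimeter = 2.8738
Total perimeter = 2.874


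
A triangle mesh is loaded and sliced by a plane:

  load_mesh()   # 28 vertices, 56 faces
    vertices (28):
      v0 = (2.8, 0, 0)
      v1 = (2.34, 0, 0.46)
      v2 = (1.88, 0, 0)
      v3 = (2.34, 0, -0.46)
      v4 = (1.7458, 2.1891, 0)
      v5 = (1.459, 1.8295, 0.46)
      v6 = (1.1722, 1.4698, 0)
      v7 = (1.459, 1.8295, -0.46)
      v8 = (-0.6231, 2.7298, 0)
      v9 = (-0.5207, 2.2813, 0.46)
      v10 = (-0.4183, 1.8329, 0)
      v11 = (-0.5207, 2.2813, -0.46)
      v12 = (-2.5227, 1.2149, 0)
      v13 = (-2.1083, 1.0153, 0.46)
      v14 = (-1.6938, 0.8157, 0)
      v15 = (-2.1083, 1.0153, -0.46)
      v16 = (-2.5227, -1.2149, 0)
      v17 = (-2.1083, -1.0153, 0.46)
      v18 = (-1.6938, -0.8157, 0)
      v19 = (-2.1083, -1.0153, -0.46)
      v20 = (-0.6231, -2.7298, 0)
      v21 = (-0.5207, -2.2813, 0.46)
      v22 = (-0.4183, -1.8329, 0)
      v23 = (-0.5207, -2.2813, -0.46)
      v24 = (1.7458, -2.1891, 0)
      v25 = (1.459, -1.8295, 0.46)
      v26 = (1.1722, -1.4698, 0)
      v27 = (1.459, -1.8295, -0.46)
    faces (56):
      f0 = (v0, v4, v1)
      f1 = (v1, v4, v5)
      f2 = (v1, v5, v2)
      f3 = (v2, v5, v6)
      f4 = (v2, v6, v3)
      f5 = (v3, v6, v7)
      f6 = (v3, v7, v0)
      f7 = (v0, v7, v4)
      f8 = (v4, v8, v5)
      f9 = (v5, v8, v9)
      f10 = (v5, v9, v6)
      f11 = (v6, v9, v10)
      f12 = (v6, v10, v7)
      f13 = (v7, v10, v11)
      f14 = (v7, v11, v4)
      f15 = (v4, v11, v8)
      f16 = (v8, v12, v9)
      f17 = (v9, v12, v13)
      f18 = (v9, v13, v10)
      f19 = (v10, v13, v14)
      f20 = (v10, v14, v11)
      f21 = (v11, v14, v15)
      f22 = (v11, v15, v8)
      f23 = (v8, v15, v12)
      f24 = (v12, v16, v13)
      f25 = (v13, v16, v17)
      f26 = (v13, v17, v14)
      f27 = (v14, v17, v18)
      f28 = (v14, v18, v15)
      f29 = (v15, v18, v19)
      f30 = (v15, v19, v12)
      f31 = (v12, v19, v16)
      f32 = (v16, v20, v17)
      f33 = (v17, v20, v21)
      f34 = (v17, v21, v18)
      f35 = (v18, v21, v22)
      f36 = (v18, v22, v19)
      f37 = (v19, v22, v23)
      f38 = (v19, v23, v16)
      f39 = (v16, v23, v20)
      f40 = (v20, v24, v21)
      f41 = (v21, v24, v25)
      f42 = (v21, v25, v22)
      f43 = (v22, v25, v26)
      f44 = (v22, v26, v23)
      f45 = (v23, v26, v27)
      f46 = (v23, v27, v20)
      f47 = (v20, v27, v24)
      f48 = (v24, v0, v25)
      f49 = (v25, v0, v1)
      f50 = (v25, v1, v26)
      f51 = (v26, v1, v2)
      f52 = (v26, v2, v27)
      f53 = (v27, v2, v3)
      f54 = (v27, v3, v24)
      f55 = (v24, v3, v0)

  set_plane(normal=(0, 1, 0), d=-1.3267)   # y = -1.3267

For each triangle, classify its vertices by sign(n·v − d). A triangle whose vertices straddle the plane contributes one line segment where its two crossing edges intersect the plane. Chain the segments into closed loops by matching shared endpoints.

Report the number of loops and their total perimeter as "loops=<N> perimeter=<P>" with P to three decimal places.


Straddling triangles (16 of 56):
  (v16,v20,v17) [+-+] → (-2.38251, -1.3267, 0)–(-1.83855, -1.3267, 0.376451)  len=0.6615
  (v17,v20,v21) [+--] → (-1.83855, -1.3267, 0.376451)–(-1.7178, -1.3267, 0.46)  len=0.1468
  (v17,v21,v18) [+-+] → (-1.7178, -1.3267, 0.46)–(-1.28478, -1.3267, 0.160385)  len=0.5266
  (v18,v21,v22) [+--] → (-1.28478, -1.3267, 0.160385)–(-1.05304, -1.3267, 0)  len=0.2818
  (v18,v22,v19) [+-+] → (-1.05304, -1.3267, 0)–(-1.46463, -1.3267, -0.284799)  len=0.5005
  (v19,v22,v23) [+--] → (-1.46463, -1.3267, -0.284799)–(-1.7178, -1.3267, -0.46)  len=0.3079
  (v19,v23,v16) [+-+] → (-1.7178, -1.3267, -0.46)–(-2.31281, -1.3267, -0.0482258)  len=0.7236
  (v16,v23,v20) [+--] → (-2.31281, -1.3267, -0.0482258)–(-2.38251, -1.3267, 0)  len=0.0848
  (v24,v0,v25) [-+-] → (2.1611, -1.3267, 0)–(1.82755, -1.3267, 0.333579)  len=0.4717
  (v25,v0,v1) [-++] → (1.82755, -1.3267, 0.333579)–(1.70112, -1.3267, 0.46)  len=0.1788
  (v25,v1,v26) [-+-] → (1.70112, -1.3267, 0.46)–(1.2859, -1.3267, 0.0447857)  len=0.5872
  (v26,v1,v2) [-++] → (1.2859, -1.3267, 0.0447857)–(1.24111, -1.3267, 0)  len=0.0633
  (v26,v2,v27) [-+-] → (1.24111, -1.3267, 0)–(1.5747, -1.3267, -0.333579)  len=0.4718
  (v27,v2,v3) [-++] → (1.5747, -1.3267, -0.333579)–(1.70112, -1.3267, -0.46)  len=0.1788
  (v27,v3,v24) [-+-] → (1.70112, -1.3267, -0.46)–(1.97989, -1.3267, -0.181218)  len=0.3942
  (v24,v3,v0) [-++] → (1.97989, -1.3267, -0.181218)–(2.1611, -1.3267, 0)  len=0.2563

Chained into 2 loop(s):
  loop 1: 8 segments, perimeter = 3.2335
  loop 2: 8 segments, perimeter = 2.6021
Total perimeter = 5.836

loops=2 perimeter=5.836


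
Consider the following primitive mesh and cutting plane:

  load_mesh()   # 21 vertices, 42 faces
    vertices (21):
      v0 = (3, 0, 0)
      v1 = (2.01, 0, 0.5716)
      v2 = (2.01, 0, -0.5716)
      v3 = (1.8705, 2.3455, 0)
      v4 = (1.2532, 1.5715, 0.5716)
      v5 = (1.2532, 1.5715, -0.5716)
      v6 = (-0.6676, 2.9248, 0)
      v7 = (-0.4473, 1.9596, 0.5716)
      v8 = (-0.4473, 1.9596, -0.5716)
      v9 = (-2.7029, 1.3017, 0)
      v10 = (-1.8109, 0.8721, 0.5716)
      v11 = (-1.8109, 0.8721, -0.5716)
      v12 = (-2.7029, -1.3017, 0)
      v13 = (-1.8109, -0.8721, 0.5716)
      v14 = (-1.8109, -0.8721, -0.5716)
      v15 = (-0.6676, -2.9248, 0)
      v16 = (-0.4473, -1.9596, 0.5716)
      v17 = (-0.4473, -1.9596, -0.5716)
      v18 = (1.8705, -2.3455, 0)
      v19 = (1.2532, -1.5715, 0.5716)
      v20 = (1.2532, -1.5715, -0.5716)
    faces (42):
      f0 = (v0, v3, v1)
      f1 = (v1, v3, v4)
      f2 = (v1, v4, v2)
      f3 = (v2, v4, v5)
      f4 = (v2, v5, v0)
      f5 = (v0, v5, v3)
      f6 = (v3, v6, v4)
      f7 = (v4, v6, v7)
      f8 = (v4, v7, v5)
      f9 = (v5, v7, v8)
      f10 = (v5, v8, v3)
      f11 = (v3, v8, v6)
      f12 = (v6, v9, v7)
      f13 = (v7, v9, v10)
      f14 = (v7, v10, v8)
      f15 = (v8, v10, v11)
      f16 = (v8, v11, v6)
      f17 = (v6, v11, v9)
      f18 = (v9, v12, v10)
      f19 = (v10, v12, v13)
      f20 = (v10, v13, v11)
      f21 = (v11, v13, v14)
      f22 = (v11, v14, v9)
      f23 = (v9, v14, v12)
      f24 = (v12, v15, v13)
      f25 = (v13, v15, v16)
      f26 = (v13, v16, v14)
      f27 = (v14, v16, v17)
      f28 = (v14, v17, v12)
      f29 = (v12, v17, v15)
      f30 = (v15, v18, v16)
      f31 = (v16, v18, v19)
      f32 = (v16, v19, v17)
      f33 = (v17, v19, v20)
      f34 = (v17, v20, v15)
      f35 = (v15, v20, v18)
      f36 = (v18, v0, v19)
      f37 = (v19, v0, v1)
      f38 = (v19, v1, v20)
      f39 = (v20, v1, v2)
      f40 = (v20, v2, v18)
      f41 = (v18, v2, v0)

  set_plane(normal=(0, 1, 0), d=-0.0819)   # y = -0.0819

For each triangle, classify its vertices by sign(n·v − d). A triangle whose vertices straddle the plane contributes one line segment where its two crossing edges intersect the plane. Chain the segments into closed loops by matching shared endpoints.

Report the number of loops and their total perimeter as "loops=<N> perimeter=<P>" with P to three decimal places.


loops=2 perimeter=6.692

Straddling triangles (12 of 42):
  (v9,v12,v10) [+-+] → (-2.7029, -0.0819, 0)–(-2.20237, -0.0819, 0.320746)  len=0.5945
  (v10,v12,v13) [+--] → (-2.20237, -0.0819, 0.320746)–(-1.8109, -0.0819, 0.5716)  len=0.4649
  (v10,v13,v11) [+-+] → (-1.8109, -0.0819, 0.5716)–(-1.8109, -0.0819, 0.0536797)  len=0.5179
  (v11,v13,v14) [+--] → (-1.8109, -0.0819, 0.0536797)–(-1.8109, -0.0819, -0.5716)  len=0.6253
  (v11,v14,v9) [+-+] → (-1.8109, -0.0819, -0.5716)–(-2.13515, -0.0819, -0.363817)  len=0.3851
  (v9,v14,v12) [+--] → (-2.13515, -0.0819, -0.363817)–(-2.7029, -0.0819, 0)  len=0.6743
  (v18,v0,v19) [-+-] → (2.96056, -0.0819, 0)–(2.90896, -0.0819, 0.0297894)  len=0.0596
  (v19,v0,v1) [-++] → (2.90896, -0.0819, 0.0297894)–(1.97056, -0.0819, 0.5716)  len=1.0836
  (v19,v1,v20) [-+-] → (1.97056, -0.0819, 0.5716)–(1.97056, -0.0819, 0.512021)  len=0.0596
  (v20,v1,v2) [-++] → (1.97056, -0.0819, 0.512021)–(1.97056, -0.0819, -0.5716)  len=1.0836
  (v20,v2,v18) [-+-] → (1.97056, -0.0819, -0.5716)–(2.00513, -0.0819, -0.551641)  len=0.0399
  (v18,v2,v0) [-++] → (2.00513, -0.0819, -0.551641)–(2.96056, -0.0819, 0)  len=1.1032

Chained into 2 loop(s):
  loop 1: 6 segments, perimeter = 3.2621
  loop 2: 6 segments, perimeter = 3.4295
Total perimeter = 6.692


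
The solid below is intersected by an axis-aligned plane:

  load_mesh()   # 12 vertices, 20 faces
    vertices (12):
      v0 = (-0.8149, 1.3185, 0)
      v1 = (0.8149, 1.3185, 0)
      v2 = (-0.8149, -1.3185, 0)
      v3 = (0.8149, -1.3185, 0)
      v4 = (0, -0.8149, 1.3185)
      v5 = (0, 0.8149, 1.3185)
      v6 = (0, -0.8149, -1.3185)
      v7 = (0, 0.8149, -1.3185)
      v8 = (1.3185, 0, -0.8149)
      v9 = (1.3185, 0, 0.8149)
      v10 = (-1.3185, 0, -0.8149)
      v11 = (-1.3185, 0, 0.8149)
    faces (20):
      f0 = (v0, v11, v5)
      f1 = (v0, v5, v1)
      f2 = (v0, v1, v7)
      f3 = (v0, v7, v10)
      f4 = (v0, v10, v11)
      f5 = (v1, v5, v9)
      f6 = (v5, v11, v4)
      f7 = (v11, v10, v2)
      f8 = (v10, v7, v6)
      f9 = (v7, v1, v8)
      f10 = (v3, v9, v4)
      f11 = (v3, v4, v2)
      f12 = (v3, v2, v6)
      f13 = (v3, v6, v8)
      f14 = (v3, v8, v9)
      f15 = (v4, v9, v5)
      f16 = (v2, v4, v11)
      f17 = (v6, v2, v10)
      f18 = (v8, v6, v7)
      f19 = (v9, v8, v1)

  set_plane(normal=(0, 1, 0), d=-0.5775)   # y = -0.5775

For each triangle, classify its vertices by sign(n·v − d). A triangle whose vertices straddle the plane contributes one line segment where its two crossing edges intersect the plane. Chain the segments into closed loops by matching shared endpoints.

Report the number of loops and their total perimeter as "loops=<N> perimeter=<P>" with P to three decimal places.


Straddling triangles (10 of 20):
  (v5,v11,v4) [++-] → (-0.384111, -0.5775, 1.17179)–(0, -0.5775, 1.3185)  len=0.4112
  (v11,v10,v2) [++-] → (-1.09792, -0.5775, -0.457976)–(-1.09792, -0.5775, 0.457976)  len=0.9160
  (v10,v7,v6) [++-] → (0, -0.5775, -1.3185)–(-0.384111, -0.5775, -1.17179)  len=0.4112
  (v3,v9,v4) [-+-] → (1.09792, -0.5775, 0.457976)–(0.384111, -0.5775, 1.17179)  len=1.0095
  (v3,v6,v8) [--+] → (0.384111, -0.5775, -1.17179)–(1.09792, -0.5775, -0.457976)  len=1.0095
  (v3,v8,v9) [-++] → (1.09792, -0.5775, -0.457976)–(1.09792, -0.5775, 0.457976)  len=0.9160
  (v4,v9,v5) [-++] → (0.384111, -0.5775, 1.17179)–(0, -0.5775, 1.3185)  len=0.4112
  (v2,v4,v11) [--+] → (-0.384111, -0.5775, 1.17179)–(-1.09792, -0.5775, 0.457976)  len=1.0095
  (v6,v2,v10) [--+] → (-1.09792, -0.5775, -0.457976)–(-0.384111, -0.5775, -1.17179)  len=1.0095
  (v8,v6,v7) [+-+] → (0.384111, -0.5775, -1.17179)–(0, -0.5775, -1.3185)  len=0.4112

Chained into 1 loop(s):
  loop 1: 10 segments, perimeter = 7.5145
Total perimeter = 7.515

loops=1 perimeter=7.515


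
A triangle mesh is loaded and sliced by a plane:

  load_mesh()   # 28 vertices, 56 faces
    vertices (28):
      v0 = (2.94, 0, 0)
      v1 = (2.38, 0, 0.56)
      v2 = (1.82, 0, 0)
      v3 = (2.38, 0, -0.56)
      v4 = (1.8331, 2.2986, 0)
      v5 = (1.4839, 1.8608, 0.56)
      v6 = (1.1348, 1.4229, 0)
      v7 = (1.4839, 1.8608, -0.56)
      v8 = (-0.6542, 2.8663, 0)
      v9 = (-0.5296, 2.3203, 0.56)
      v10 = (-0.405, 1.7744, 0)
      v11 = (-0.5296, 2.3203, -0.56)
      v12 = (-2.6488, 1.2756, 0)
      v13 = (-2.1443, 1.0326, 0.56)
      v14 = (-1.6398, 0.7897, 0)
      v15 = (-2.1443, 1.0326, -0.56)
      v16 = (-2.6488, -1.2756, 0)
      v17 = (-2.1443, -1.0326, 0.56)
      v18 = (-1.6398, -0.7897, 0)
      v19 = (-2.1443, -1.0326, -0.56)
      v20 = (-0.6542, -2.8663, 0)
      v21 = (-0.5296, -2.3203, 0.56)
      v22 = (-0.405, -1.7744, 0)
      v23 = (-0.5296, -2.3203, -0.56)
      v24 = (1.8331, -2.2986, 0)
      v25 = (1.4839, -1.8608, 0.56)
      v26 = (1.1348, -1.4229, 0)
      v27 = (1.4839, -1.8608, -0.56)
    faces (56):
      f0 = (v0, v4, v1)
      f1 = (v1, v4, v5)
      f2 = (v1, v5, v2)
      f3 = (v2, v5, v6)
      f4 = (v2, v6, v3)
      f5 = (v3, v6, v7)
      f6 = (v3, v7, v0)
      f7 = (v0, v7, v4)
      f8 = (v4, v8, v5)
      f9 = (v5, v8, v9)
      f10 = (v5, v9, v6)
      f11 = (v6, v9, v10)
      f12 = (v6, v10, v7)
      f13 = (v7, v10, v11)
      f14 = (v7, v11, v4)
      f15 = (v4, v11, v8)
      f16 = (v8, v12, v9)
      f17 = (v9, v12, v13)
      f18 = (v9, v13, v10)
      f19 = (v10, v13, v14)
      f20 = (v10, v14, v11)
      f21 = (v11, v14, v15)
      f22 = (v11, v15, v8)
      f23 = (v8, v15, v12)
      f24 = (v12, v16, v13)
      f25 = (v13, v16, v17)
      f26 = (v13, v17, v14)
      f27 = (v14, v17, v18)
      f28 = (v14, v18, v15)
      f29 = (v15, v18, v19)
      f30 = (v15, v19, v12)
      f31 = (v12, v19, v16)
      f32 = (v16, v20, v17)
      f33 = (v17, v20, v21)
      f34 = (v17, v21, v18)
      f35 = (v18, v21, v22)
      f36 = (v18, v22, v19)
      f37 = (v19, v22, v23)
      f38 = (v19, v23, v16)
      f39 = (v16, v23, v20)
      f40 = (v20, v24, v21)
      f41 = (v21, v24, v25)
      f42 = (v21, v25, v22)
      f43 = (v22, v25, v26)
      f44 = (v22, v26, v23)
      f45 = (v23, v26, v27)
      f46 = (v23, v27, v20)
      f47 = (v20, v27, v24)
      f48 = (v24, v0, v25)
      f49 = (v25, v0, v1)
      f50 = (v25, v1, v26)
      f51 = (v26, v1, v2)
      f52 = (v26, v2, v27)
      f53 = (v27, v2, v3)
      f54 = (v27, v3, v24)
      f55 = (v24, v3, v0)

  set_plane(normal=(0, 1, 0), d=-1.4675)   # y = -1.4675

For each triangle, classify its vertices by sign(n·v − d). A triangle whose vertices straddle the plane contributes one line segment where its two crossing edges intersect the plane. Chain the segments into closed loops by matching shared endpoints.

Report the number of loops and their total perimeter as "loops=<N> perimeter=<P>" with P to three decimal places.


Straddling triangles (18 of 56):
  (v16,v20,v17) [+-+] → (-2.40817, -1.4675, 0)–(-1.79089, -1.4675, 0.427184)  len=0.7507
  (v17,v20,v21) [+--] → (-1.79089, -1.4675, 0.427184)–(-1.59896, -1.4675, 0.56)  len=0.2334
  (v17,v21,v18) [+-+] → (-1.59896, -1.4675, 0.56)–(-1.14817, -1.4675, 0.247986)  len=0.5482
  (v18,v21,v22) [+--] → (-1.14817, -1.4675, 0.247986)–(-0.789848, -1.4675, 0)  len=0.4358
  (v18,v22,v19) [+-+] → (-0.789848, -1.4675, 0)–(-1.12459, -1.4675, -0.231685)  len=0.4071
  (v19,v22,v23) [+--] → (-1.12459, -1.4675, -0.231685)–(-1.59896, -1.4675, -0.56)  len=0.5769
  (v19,v23,v16) [+-+] → (-1.59896, -1.4675, -0.56)–(-2.25953, -1.4675, -0.102866)  len=0.8033
  (v16,v23,v20) [+--] → (-2.25953, -1.4675, -0.102866)–(-2.40817, -1.4675, 0)  len=0.1808
  (v22,v25,v26) [--+] → (1.17036, -1.4675, 0.0570359)–(0.939423, -1.4675, 0)  len=0.2379
  (v22,v26,v23) [-+-] → (0.939423, -1.4675, 0)–(1.05208, -1.4675, -0.0278315)  len=0.1160
  (v23,v26,v27) [-+-] → (1.05208, -1.4675, -0.0278315)–(1.17036, -1.4675, -0.0570359)  len=0.1218
  (v24,v0,v25) [-+-] → (2.23332, -1.4675, 0)–(1.79166, -1.4675, 0.441638)  len=0.6246
  (v25,v0,v1) [-++] → (1.79166, -1.4675, 0.441638)–(1.6733, -1.4675, 0.56)  len=0.1674
  (v25,v1,v26) [-++] → (1.6733, -1.4675, 0.56)–(1.17036, -1.4675, 0.0570359)  len=0.7113
  (v26,v2,v27) [++-] → (1.55494, -1.4675, -0.441638)–(1.17036, -1.4675, -0.0570359)  len=0.5439
  (v27,v2,v3) [-++] → (1.55494, -1.4675, -0.441638)–(1.6733, -1.4675, -0.56)  len=0.1674
  (v27,v3,v24) [-+-] → (1.6733, -1.4675, -0.56)–(2.03084, -1.4675, -0.202478)  len=0.5056
  (v24,v3,v0) [-++] → (2.03084, -1.4675, -0.202478)–(2.23332, -1.4675, 0)  len=0.2863

Chained into 2 loop(s):
  loop 1: 8 segments, perimeter = 3.9362
  loop 2: 10 segments, perimeter = 3.4823
Total perimeter = 7.418

loops=2 perimeter=7.418


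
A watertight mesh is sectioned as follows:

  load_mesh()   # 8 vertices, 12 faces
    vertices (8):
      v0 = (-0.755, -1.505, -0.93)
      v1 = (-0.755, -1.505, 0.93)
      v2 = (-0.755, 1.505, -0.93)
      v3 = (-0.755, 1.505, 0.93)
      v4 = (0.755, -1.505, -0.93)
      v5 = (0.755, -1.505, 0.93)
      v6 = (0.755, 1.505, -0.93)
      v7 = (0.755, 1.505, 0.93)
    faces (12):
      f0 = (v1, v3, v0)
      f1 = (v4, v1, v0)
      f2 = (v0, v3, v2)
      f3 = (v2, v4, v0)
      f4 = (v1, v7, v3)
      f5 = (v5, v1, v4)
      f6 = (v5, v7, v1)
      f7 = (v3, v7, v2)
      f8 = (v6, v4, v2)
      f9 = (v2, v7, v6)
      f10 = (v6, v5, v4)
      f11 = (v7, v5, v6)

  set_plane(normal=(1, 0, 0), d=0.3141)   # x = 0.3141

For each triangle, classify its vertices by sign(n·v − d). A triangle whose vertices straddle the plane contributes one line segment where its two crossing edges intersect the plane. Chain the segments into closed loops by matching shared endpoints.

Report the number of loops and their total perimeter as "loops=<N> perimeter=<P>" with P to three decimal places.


Straddling triangles (8 of 12):
  (v4,v1,v0) [+--] → (0.3141, -1.505, -0.386905)–(0.3141, -1.505, -0.93)  len=0.5431
  (v2,v4,v0) [-+-] → (0.3141, -0.62612, -0.93)–(0.3141, -1.505, -0.93)  len=0.8789
  (v1,v7,v3) [-+-] → (0.3141, 0.62612, 0.93)–(0.3141, 1.505, 0.93)  len=0.8789
  (v5,v1,v4) [+-+] → (0.3141, -1.505, 0.93)–(0.3141, -1.505, -0.386905)  len=1.3169
  (v5,v7,v1) [++-] → (0.3141, 0.62612, 0.93)–(0.3141, -1.505, 0.93)  len=2.1311
  (v3,v7,v2) [-+-] → (0.3141, 1.505, 0.93)–(0.3141, 1.505, 0.386905)  len=0.5431
  (v6,v4,v2) [++-] → (0.3141, -0.62612, -0.93)–(0.3141, 1.505, -0.93)  len=2.1311
  (v2,v7,v6) [-++] → (0.3141, 1.505, 0.386905)–(0.3141, 1.505, -0.93)  len=1.3169

Chained into 1 loop(s):
  loop 1: 8 segments, perimeter = 9.7400
Total perimeter = 9.740

loops=1 perimeter=9.740
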